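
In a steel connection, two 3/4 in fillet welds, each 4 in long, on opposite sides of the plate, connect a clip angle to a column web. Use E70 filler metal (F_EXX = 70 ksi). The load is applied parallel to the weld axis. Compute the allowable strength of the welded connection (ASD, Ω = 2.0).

Effective throat t_e = 0.707 × 0.75 = 0.5302 in.
Total length L = 8 in; A_we = 0.5302 × 8 = 4.242 in².
F_nw = 0.6 F_EXX = 0.6 × 70 = 42 ksi.
R_n = 42 × 4.242 = 178.2 kips; R_n/Ω = 178.2/2.0 = 89.08 kips.

R_n/Ω ≈ 89.1 kips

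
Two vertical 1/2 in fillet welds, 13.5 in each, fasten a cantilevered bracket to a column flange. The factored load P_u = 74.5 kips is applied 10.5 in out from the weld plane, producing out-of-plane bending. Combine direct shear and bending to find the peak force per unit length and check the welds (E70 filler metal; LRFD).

E70XX → F_EXX = 70 ksi.
L_w = 2 × 13.5 = 27 in; section modulus (unit throat) S = 2 × L²/6 = 60.75 in².
Direct shear f_v = P/L_w = 74.5/27 = 2.759 kip/in.
Moment M = P × e = 74.5 × 10.5 = 782.25 kip·in; bending f_b = M/S = 12.88 kip/in.
f_max = √(f_v² + f_b²) = √(2.759² + 12.88²) = 13.17 kip/in.
φr_n = 0.75 × 0.6 × 70 × (0.707 × 0.5) = 11.14 kip/in → NOT adequate.

f_max ≈ 13.2 kip/in; NOT adequate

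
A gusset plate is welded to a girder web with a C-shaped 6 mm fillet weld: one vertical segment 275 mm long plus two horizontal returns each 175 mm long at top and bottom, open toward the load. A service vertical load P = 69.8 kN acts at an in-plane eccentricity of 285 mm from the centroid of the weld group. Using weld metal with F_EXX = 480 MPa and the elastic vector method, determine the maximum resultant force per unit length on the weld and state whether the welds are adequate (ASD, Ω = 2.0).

f_max ≈ 439 N/mm; adequate

Total weld length L_w = 625 mm. Treat welds as unit-width lines.
Centroid: x̄ = 2×175×87.5 / 625 = 49 mm from the vertical weld.
Polar moment about centroid: J = I_x + I_y = [275³/12 + 2×175×137.5²] + [275×49² + 2(175³/12 + 175×38.5²)] = 10420000 mm³.
Direct shear f_v = P/L_w = 69.8×10³ / 625 = 111.7 N/mm (vertical).
Torsion M = P·e = 69.8×10³ × 285 = 19893000 N·mm.
Critical point at (x, y) = (126, 137.5) from centroid. f_tx = M·y/J = 262.4 N/mm; f_ty = M·x/J = 240.5 N/mm.
Resultant f_max = √[f_tx² + (f_v + f_ty)²] = √[262.4² + (111.7 + 240.5)²] = 439.2 N/mm.
Capacity per unit length: r_n/Ω = (1/2.0) × 0.6 × 480 × (0.707 × 6) = 610.8 N/mm.
439.2 ≤ 610.8 → adequate.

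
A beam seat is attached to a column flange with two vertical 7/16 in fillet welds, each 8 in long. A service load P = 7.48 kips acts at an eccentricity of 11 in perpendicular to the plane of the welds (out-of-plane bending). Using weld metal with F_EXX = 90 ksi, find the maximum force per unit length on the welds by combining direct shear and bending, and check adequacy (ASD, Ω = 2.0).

f_max ≈ 3.89 kip/in; adequate

L_w = 2 × 8 = 16 in; section modulus (unit throat) S = 2 × L²/6 = 21.33 in².
Direct shear f_v = P/L_w = 7.48/16 = 0.4675 kip/in.
Moment M = P × e = 7.48 × 11 = 82.28 kip·in; bending f_b = M/S = 3.857 kip/in.
f_max = √(f_v² + f_b²) = √(0.4675² + 3.857²) = 3.885 kip/in.
r_n/Ω = (1/2.0) × 0.6 × 90 × (0.707 × 0.4375) = 8.351 kip/in → adequate.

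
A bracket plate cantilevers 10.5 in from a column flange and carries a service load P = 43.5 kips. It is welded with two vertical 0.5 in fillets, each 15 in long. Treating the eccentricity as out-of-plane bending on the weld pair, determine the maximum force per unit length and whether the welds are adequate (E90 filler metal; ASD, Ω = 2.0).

E90XX → F_EXX = 90 ksi.
L_w = 2 × 15 = 30 in; section modulus (unit throat) S = 2 × L²/6 = 75 in².
Direct shear f_v = P/L_w = 43.5/30 = 1.45 kip/in.
Moment M = P × e = 43.5 × 10.5 = 456.75 kip·in; bending f_b = M/S = 6.09 kip/in.
f_max = √(f_v² + f_b²) = √(1.45² + 6.09²) = 6.26 kip/in.
r_n/Ω = (1/2.0) × 0.6 × 90 × (0.707 × 0.5) = 9.544 kip/in → adequate.

f_max ≈ 6.26 kip/in; adequate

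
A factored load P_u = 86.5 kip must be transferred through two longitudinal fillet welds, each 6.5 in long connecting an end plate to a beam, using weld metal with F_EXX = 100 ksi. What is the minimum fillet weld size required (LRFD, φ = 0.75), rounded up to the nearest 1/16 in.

w = 1/4 in

Total weld length L = 13 in.
Required throat t_e = P_u / (φ × 0.6 F_EXX × L) = 86.5 / (0.75 × 0.6 × 100 × 13) = 0.1479 in.
Required leg w = t_e / 0.707 = 0.2091 in → use 1/4 in.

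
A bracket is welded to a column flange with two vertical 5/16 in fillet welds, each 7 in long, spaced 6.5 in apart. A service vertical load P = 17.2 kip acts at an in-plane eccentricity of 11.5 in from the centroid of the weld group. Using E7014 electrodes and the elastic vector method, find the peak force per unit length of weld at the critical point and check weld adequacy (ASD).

E70XX → F_EXX = 70 ksi.
Total weld length L_w = 14 in. Treat welds as unit-width lines.
Polar moment about centroid: J = 2[d³/12 + d(b/2)²] = 2[7³/12 + 7×3.25²] = 205 in³.
Direct shear f_v = P/L_w = 17.2 / 14 = 1.229 kip/in (vertical).
Torsion M = P·e = 17.2 × 11.5 = 197.8 kip·in.
Critical point at (x, y) = (3.25, 3.5) from centroid. f_tx = M·y/J = 3.376 kip/in; f_ty = M·x/J = 3.135 kip/in.
Resultant f_max = √[f_tx² + (f_v + f_ty)²] = √[3.376² + (1.229 + 3.135)²] = 5.517 kip/in.
Capacity per unit length: r_n/Ω = (1/2.0) × 0.6 × 70 × (0.707 × 0.3125) = 4.64 kip/in.
5.517 > 4.64 → NOT adequate.

f_max ≈ 5.52 kip/in; NOT adequate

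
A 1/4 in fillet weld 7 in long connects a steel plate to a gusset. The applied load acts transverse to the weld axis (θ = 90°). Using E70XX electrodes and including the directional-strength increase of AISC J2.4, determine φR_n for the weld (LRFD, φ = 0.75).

E70XX → F_EXX = 70 ksi.
t_e = 0.707 × 0.25 = 0.1767 in; A_we = 0.1767 × 7 = 1.237 in².
Directional factor: 1.0 + 0.5 sin^1.5(90°) = 1.5.
F_nw = 0.6 × 70 × 1.5 = 63 ksi.
φR_n = 0.75 × 63 × 1.237 = 58.46 kips.

φR_n ≈ 58.5 kips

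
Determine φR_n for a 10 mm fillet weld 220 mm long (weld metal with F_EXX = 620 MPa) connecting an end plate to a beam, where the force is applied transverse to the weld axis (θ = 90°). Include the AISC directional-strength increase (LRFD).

t_e = 0.707 × 10 = 7.07 mm; A_we = 7.07 × 220 = 1555 mm².
Directional factor: 1.0 + 0.5 sin^1.5(90°) = 1.5.
F_nw = 0.6 × 620 × 1.5 = 558 MPa.
φR_n = 0.75 × 558 × 1555 × 10⁻³ = 650.9 kN.

φR_n ≈ 651 kN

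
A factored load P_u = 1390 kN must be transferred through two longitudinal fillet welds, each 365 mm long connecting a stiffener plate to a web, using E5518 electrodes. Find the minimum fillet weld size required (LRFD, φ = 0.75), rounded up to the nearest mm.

w = 11 mm

E55XX → F_EXX = 550 MPa.
Total weld length L = 730 mm.
Required throat t_e = P_u / (φ × 0.6 F_EXX × L) = 1390 / (0.75 × 0.6 × 550 × 730 × 10⁻³) = 7.693 mm.
Required leg w = t_e / 0.707 = 10.88 mm → use 11 mm.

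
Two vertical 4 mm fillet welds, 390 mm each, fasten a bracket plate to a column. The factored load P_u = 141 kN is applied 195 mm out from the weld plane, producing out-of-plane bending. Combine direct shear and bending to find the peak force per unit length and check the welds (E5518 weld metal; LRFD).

f_max ≈ 572 N/mm; adequate

E55XX → F_EXX = 550 MPa.
L_w = 2 × 390 = 780 mm; section modulus (unit throat) S = 2 × L²/6 = 50700 mm².
Direct shear f_v = P/L_w = 141×10³/780 = 180.8 N/mm.
Moment M = P × e = 141×10³ × 195 = 27495000 N·mm; bending f_b = M/S = 542.3 N/mm.
f_max = √(f_v² + f_b²) = √(180.8² + 542.3²) = 571.6 N/mm.
φr_n = 0.75 × 0.6 × 550 × (0.707 × 4) = 699.9 N/mm → adequate.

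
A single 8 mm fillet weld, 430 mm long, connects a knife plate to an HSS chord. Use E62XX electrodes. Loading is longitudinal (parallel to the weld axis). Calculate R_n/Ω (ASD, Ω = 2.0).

R_n/Ω ≈ 452 kN

E62XX → F_EXX = 620 MPa.
Effective throat t_e = 0.707 × 8 = 5.656 mm.
Total length L = 430 mm; A_we = 5.656 × 430 = 2432 mm².
F_nw = 0.6 F_EXX = 0.6 × 620 = 372 MPa.
R_n = 372 × 2432 × 10⁻³ = 904.7 kN; R_n/Ω = 904.7/2.0 = 452.4 kN.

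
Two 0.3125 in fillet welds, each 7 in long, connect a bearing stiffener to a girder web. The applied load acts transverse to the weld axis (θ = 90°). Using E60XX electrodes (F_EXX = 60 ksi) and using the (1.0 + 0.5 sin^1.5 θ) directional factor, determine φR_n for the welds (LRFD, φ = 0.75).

t_e = 0.707 × 0.3125 = 0.2209 in; A_we = 0.2209 × 14 = 3.093 in².
Directional factor: 1.0 + 0.5 sin^1.5(90°) = 1.5.
F_nw = 0.6 × 60 × 1.5 = 54 ksi.
φR_n = 0.75 × 54 × 3.093 = 125.3 kips.

φR_n ≈ 125 kips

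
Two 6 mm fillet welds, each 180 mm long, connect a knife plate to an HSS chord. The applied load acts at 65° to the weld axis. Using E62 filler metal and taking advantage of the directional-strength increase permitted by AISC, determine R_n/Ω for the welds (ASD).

E62XX → F_EXX = 620 MPa.
t_e = 0.707 × 6 = 4.242 mm; A_we = 4.242 × 360 = 1527 mm².
Directional factor: 1.0 + 0.5 sin^1.5(65°) = 1.431.
F_nw = 0.6 × 620 × 1.431 = 532.5 MPa.
R_n/Ω = (532.5 × 1527) / 2.0 × 10⁻³ = 406.6 kN.

R_n/Ω ≈ 407 kN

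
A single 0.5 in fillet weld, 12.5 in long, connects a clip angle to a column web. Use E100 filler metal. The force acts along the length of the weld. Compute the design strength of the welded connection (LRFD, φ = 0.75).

E100XX → F_EXX = 100 ksi.
Effective throat t_e = 0.707 × 0.5 = 0.3535 in.
Total length L = 12.5 in; A_we = 0.3535 × 12.5 = 4.419 in².
F_nw = 0.6 F_EXX = 0.6 × 100 = 60 ksi.
φR_n = 0.75 × 60 × 4.419 = 198.8 kips.

φR_n ≈ 199 kips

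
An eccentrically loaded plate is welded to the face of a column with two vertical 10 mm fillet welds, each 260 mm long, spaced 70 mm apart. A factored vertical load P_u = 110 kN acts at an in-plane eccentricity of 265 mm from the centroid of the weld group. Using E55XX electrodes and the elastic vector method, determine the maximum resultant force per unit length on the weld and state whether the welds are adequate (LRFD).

f_max ≈ 1170 N/mm; adequate

E55XX → F_EXX = 550 MPa.
Total weld length L_w = 520 mm. Treat welds as unit-width lines.
Polar moment about centroid: J = 2[d³/12 + d(b/2)²] = 2[260³/12 + 260×35²] = 3566000 mm³.
Direct shear f_v = P/L_w = 110×10³ / 520 = 211.5 N/mm (vertical).
Torsion M = P·e = 110×10³ × 265 = 29150000 N·mm.
Critical point at (x, y) = (35, 130) from centroid. f_tx = M·y/J = 1063 N/mm; f_ty = M·x/J = 286.1 N/mm.
Resultant f_max = √[f_tx² + (f_v + f_ty)²] = √[1063² + (211.5 + 286.1)²] = 1173 N/mm.
Capacity per unit length: φr_n = 0.75 × 0.6 × 550 × (0.707 × 10) = 1750 N/mm.
1173 ≤ 1750 → adequate.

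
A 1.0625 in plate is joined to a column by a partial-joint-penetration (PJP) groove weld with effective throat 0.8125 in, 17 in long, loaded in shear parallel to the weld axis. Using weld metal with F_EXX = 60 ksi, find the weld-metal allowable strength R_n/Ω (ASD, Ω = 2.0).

Effective throat (given) t_e = 0.8125 in.
A_we = 0.8125 × 17 = 13.81 in².
F_nw = 0.6 F_EXX = 36 ksi.
R_n/Ω = (36 × 13.81) / 2.0 = 248.6 kip.

R_n/Ω ≈ 249 kip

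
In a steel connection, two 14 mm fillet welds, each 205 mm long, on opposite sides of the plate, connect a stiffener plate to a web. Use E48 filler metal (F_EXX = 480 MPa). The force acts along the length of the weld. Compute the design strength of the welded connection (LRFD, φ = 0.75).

φR_n ≈ 877 kN

Effective throat t_e = 0.707 × 14 = 9.898 mm.
Total length L = 410 mm; A_we = 9.898 × 410 = 4058 mm².
F_nw = 0.6 F_EXX = 0.6 × 480 = 288 MPa.
φR_n = 0.75 × 288 × 4058 × 10⁻³ = 876.6 kN.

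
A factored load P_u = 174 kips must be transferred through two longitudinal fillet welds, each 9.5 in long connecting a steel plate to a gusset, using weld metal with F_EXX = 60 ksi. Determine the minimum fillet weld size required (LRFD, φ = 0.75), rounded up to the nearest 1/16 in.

w = 1/2 in

Total weld length L = 19 in.
Required throat t_e = P_u / (φ × 0.6 F_EXX × L) = 174 / (0.75 × 0.6 × 60 × 19) = 0.3392 in.
Required leg w = t_e / 0.707 = 0.4797 in → use 1/2 in.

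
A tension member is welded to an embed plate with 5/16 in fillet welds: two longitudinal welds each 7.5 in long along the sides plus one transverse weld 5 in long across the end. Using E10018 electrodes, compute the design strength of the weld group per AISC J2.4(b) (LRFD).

E100XX → F_EXX = 100 ksi.
t_e = 0.707 × 0.3125 = 0.2209 in.
R_nwl = 0.6 × 100 × 0.2209 × 15 = 198.8 kips (longitudinal, 2 welds).
R_nwt = 0.6 × 100 × 0.2209 × 5 = 66.28 kips (transverse, base value).
(i) R_nwl + R_nwt = 265.1 kips; (ii) 0.85 R_nwl + 1.5 R_nwt = 268.4 kips.
R_n = max = 268.4 kips [governs: (ii)]; φR_n = 201.3 kips.

φR_n ≈ 201 kips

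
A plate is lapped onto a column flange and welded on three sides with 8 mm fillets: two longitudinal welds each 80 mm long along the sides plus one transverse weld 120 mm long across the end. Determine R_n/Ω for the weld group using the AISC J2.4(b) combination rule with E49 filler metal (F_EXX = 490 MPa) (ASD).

t_e = 0.707 × 8 = 5.656 mm.
R_nwl = 0.6 × 490 × 5.656 × 160 × 10⁻³ = 266.1 kN (longitudinal, 2 welds).
R_nwt = 0.6 × 490 × 5.656 × 120 × 10⁻³ = 199.5 kN (transverse, base value).
(i) R_nwl + R_nwt = 465.6 kN; (ii) 0.85 R_nwl + 1.5 R_nwt = 525.5 kN.
R_n = max = 525.5 kN [governs: (ii)]; R_n/Ω = 262.7 kN.

R_n/Ω ≈ 263 kN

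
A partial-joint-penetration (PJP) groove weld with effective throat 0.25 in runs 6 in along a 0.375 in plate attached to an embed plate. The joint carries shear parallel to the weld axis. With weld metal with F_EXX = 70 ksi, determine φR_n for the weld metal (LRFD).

Effective throat (given) t_e = 0.25 in.
A_we = 0.25 × 6 = 1.5 in².
F_nw = 0.6 F_EXX = 42 ksi.
φR_n = 0.75 × 42 × 1.5 = 47.25 kip.

φR_n ≈ 47.2 kip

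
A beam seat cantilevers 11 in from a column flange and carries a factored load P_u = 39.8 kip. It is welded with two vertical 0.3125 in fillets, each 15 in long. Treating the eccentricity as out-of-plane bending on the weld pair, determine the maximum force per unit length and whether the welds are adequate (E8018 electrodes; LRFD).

f_max ≈ 5.99 kip/in; adequate

E80XX → F_EXX = 80 ksi.
L_w = 2 × 15 = 30 in; section modulus (unit throat) S = 2 × L²/6 = 75 in².
Direct shear f_v = P/L_w = 39.8/30 = 1.327 kip/in.
Moment M = P × e = 39.8 × 11 = 437.8 kip·in; bending f_b = M/S = 5.837 kip/in.
f_max = √(f_v² + f_b²) = √(1.327² + 5.837²) = 5.986 kip/in.
φr_n = 0.75 × 0.6 × 80 × (0.707 × 0.3125) = 7.954 kip/in → adequate.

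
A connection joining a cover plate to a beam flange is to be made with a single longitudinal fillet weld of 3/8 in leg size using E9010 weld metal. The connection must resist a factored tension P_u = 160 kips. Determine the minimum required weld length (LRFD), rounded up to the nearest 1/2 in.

L = 15 in

E90XX → F_EXX = 90 ksi.
Throat t_e = 0.707 × 0.375 = 0.2651 in.
φr_n = 0.75 × 0.6 × 90 × 0.2651 = 10.74 kips/in.
L_req = P_u / φr_n = 160 / 10.74 = 14.9 in total.
Round up → use L = 15 in.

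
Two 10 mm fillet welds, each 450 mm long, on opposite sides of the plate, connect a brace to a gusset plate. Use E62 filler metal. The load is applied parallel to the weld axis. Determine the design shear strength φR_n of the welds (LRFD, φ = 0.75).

φR_n ≈ 1780 kN

E62XX → F_EXX = 620 MPa.
Effective throat t_e = 0.707 × 10 = 7.07 mm.
Total length L = 900 mm; A_we = 7.07 × 900 = 6363 mm².
F_nw = 0.6 F_EXX = 0.6 × 620 = 372 MPa.
φR_n = 0.75 × 372 × 6363 × 10⁻³ = 1775 kN.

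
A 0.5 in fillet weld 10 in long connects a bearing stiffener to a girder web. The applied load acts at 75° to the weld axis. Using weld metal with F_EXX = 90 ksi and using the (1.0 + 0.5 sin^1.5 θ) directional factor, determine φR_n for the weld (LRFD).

t_e = 0.707 × 0.5 = 0.3535 in; A_we = 0.3535 × 10 = 3.535 in².
Directional factor: 1.0 + 0.5 sin^1.5(75°) = 1.475.
F_nw = 0.6 × 90 × 1.475 = 79.63 ksi.
φR_n = 0.75 × 79.63 × 3.535 = 211.1 kip.

φR_n ≈ 211 kip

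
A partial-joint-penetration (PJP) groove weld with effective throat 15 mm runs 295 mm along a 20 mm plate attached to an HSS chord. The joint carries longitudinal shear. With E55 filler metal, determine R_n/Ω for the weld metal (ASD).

E55XX → F_EXX = 550 MPa.
Effective throat (given) t_e = 15 mm.
A_we = 15 × 295 = 4425 mm².
F_nw = 0.6 F_EXX = 330 MPa.
R_n/Ω = (330 × 4425) / 2.0 × 10⁻³ = 730.1 kN.

R_n/Ω ≈ 730 kN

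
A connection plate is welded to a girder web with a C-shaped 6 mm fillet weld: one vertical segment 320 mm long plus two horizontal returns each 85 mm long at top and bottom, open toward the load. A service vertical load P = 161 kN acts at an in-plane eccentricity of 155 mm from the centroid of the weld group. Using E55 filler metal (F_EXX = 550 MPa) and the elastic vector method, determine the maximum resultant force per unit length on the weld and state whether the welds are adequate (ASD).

Total weld length L_w = 490 mm. Treat welds as unit-width lines.
Centroid: x̄ = 2×85×42.5 / 490 = 14.74 mm from the vertical weld.
Polar moment about centroid: J = I_x + I_y = [320³/12 + 2×85×160²] + [320×14.74² + 2(85³/12 + 85×27.76²)] = 7386000 mm³.
Direct shear f_v = P/L_w = 161×10³ / 490 = 328.6 N/mm (vertical).
Torsion M = P·e = 161×10³ × 155 = 24955000 N·mm.
Critical point at (x, y) = (70.26, 160) from centroid. f_tx = M·y/J = 540.6 N/mm; f_ty = M·x/J = 237.4 N/mm.
Resultant f_max = √[f_tx² + (f_v + f_ty)²] = √[540.6² + (328.6 + 237.4)²] = 782.7 N/mm.
Capacity per unit length: r_n/Ω = (1/2.0) × 0.6 × 550 × (0.707 × 6) = 699.9 N/mm.
782.7 > 699.9 → NOT adequate.

f_max ≈ 783 N/mm; NOT adequate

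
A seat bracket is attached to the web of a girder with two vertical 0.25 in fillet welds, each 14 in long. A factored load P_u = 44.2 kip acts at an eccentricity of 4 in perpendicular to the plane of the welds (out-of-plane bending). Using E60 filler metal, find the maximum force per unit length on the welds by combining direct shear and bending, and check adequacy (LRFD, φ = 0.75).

f_max ≈ 3.13 kip/in; adequate

E60XX → F_EXX = 60 ksi.
L_w = 2 × 14 = 28 in; section modulus (unit throat) S = 2 × L²/6 = 65.33 in².
Direct shear f_v = P/L_w = 44.2/28 = 1.579 kip/in.
Moment M = P × e = 44.2 × 4 = 176.8 kip·in; bending f_b = M/S = 2.706 kip/in.
f_max = √(f_v² + f_b²) = √(1.579² + 2.706²) = 3.133 kip/in.
φr_n = 0.75 × 0.6 × 60 × (0.707 × 0.25) = 4.772 kip/in → adequate.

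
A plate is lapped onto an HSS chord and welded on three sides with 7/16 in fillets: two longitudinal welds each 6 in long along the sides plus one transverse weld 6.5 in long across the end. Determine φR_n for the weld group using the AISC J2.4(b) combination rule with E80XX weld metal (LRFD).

E80XX → F_EXX = 80 ksi.
t_e = 0.707 × 0.4375 = 0.3093 in.
R_nwl = 0.6 × 80 × 0.3093 × 12 = 178.2 kip (longitudinal, 2 welds).
R_nwt = 0.6 × 80 × 0.3093 × 6.5 = 96.51 kip (transverse, base value).
(i) R_nwl + R_nwt = 274.7 kip; (ii) 0.85 R_nwl + 1.5 R_nwt = 296.2 kip.
R_n = max = 296.2 kip [governs: (ii)]; φR_n = 222.1 kip.

φR_n ≈ 222 kip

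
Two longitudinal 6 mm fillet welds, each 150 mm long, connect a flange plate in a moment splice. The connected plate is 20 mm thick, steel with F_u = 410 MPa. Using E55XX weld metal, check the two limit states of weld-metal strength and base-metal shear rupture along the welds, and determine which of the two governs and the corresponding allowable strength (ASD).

R_n/Ω ≈ 210 kN (weld metal governs)

E55XX → F_EXX = 550 MPa.
t_e = 0.707 × 6 = 4.242 mm; L = 300 mm.
Weld metal: R_n/Ω = (1/2.0) × 0.6 × 550 × 4.242 × 300 × 10⁻³ = 210 kN.
Base metal (shear rupture): R_n/Ω = (1/2.0) × 0.6 × 410 × 20 × 300 × 10⁻³ = 738 kN.
Governing: weld metal.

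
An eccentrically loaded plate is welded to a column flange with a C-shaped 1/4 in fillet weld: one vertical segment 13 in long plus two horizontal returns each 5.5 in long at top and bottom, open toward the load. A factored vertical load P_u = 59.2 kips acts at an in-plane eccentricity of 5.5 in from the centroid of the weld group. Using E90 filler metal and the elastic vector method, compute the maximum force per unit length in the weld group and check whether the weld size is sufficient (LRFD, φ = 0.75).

E90XX → F_EXX = 90 ksi.
Total weld length L_w = 24 in. Treat welds as unit-width lines.
Centroid: x̄ = 2×5.5×2.75 / 24 = 1.26 in from the vertical weld.
Polar moment about centroid: J = I_x + I_y = [13³/12 + 2×5.5×6.5²] + [13×1.26² + 2(5.5³/12 + 5.5×1.49²)] = 720.6 in³.
Direct shear f_v = P/L_w = 59.2 / 24 = 2.467 kip/in (vertical).
Torsion M = P·e = 59.2 × 5.5 = 325.6 kip·in.
Critical point at (x, y) = (4.24, 6.5) from centroid. f_tx = M·y/J = 2.937 kip/in; f_ty = M·x/J = 1.916 kip/in.
Resultant f_max = √[f_tx² + (f_v + f_ty)²] = √[2.937² + (2.467 + 1.916)²] = 5.275 kip/in.
Capacity per unit length: φr_n = 0.75 × 0.6 × 90 × (0.707 × 0.25) = 7.158 kip/in.
5.275 ≤ 7.158 → adequate.

f_max ≈ 5.28 kip/in; adequate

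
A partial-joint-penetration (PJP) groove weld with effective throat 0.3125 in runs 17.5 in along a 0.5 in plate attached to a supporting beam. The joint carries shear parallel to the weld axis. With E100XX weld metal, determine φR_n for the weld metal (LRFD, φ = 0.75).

E100XX → F_EXX = 100 ksi.
Effective throat (given) t_e = 0.3125 in.
A_we = 0.3125 × 17.5 = 5.469 in².
F_nw = 0.6 F_EXX = 60 ksi.
φR_n = 0.75 × 60 × 5.469 = 246.1 kip.

φR_n ≈ 246 kip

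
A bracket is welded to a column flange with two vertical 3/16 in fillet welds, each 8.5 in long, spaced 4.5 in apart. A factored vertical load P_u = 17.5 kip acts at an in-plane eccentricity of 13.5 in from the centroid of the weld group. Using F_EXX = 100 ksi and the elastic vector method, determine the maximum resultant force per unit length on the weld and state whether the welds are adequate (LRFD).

Total weld length L_w = 17 in. Treat welds as unit-width lines.
Polar moment about centroid: J = 2[d³/12 + d(b/2)²] = 2[8.5³/12 + 8.5×2.25²] = 188.4 in³.
Direct shear f_v = P/L_w = 17.5 / 17 = 1.029 kip/in (vertical).
Torsion M = P·e = 17.5 × 13.5 = 236.25 kip·in.
Critical point at (x, y) = (2.25, 4.25) from centroid. f_tx = M·y/J = 5.329 kip/in; f_ty = M·x/J = 2.821 kip/in.
Resultant f_max = √[f_tx² + (f_v + f_ty)²] = √[5.329² + (1.029 + 2.821)²] = 6.575 kip/in.
Capacity per unit length: φr_n = 0.75 × 0.6 × 100 × (0.707 × 0.1875) = 5.965 kip/in.
6.575 > 5.965 → NOT adequate.

f_max ≈ 6.57 kip/in; NOT adequate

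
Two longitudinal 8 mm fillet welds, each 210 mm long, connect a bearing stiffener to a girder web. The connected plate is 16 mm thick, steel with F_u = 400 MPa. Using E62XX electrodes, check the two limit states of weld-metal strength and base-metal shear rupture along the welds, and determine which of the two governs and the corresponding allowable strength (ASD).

R_n/Ω ≈ 442 kN (weld metal governs)

E62XX → F_EXX = 620 MPa.
t_e = 0.707 × 8 = 5.656 mm; L = 420 mm.
Weld metal: R_n/Ω = (1/2.0) × 0.6 × 620 × 5.656 × 420 × 10⁻³ = 441.8 kN.
Base metal (shear rupture): R_n/Ω = (1/2.0) × 0.6 × 400 × 16 × 420 × 10⁻³ = 806.4 kN.
Governing: weld metal.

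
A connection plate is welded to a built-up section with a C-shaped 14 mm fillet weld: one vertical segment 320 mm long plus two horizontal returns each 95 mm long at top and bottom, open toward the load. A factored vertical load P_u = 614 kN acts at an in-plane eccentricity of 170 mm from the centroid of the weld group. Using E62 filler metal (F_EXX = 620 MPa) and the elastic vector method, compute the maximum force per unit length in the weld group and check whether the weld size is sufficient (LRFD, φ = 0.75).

Total weld length L_w = 510 mm. Treat welds as unit-width lines.
Centroid: x̄ = 2×95×47.5 / 510 = 17.7 mm from the vertical weld.
Polar moment about centroid: J = I_x + I_y = [320³/12 + 2×95×160²] + [320×17.7² + 2(95³/12 + 95×29.8²)] = 8007000 mm³.
Direct shear f_v = P/L_w = 614×10³ / 510 = 1204 N/mm (vertical).
Torsion M = P·e = 614×10³ × 170 = 104380000 N·mm.
Critical point at (x, y) = (77.3, 160) from centroid. f_tx = M·y/J = 2086 N/mm; f_ty = M·x/J = 1008 N/mm.
Resultant f_max = √[f_tx² + (f_v + f_ty)²] = √[2086² + (1204 + 1008)²] = 3040 N/mm.
Capacity per unit length: φr_n = 0.75 × 0.6 × 620 × (0.707 × 14) = 2762 N/mm.
3040 > 2762 → NOT adequate.

f_max ≈ 3040 N/mm; NOT adequate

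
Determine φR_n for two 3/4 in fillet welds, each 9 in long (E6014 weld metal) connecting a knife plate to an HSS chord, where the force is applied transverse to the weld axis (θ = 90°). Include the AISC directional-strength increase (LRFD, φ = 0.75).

φR_n ≈ 387 kip

E60XX → F_EXX = 60 ksi.
t_e = 0.707 × 0.75 = 0.5302 in; A_we = 0.5302 × 18 = 9.544 in².
Directional factor: 1.0 + 0.5 sin^1.5(90°) = 1.5.
F_nw = 0.6 × 60 × 1.5 = 54 ksi.
φR_n = 0.75 × 54 × 9.544 = 386.6 kip.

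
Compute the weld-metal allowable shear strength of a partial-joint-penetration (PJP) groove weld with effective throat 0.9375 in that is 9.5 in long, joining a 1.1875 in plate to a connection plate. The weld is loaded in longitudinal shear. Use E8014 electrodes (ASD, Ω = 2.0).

R_n/Ω ≈ 214 kip

E80XX → F_EXX = 80 ksi.
Effective throat (given) t_e = 0.9375 in.
A_we = 0.9375 × 9.5 = 8.906 in².
F_nw = 0.6 F_EXX = 48 ksi.
R_n/Ω = (48 × 8.906) / 2.0 = 213.8 kip.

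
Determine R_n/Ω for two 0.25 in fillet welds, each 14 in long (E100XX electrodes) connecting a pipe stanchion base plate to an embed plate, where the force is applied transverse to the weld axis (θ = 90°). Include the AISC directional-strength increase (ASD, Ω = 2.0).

E100XX → F_EXX = 100 ksi.
t_e = 0.707 × 0.25 = 0.1767 in; A_we = 0.1767 × 28 = 4.949 in².
Directional factor: 1.0 + 0.5 sin^1.5(90°) = 1.5.
F_nw = 0.6 × 100 × 1.5 = 90 ksi.
R_n/Ω = (90 × 4.949) / 2.0 = 222.7 kip.

R_n/Ω ≈ 223 kip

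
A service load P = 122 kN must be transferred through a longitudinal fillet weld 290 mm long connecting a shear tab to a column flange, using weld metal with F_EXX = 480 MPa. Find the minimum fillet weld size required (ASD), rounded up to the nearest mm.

Total weld length L = 290 mm.
Required throat t_e = P × Ω / (0.6 F_EXX × L) = 122 × 2.0 / (0.6 × 480 × 290 × 10⁻³) = 2.921 mm.
Required leg w = t_e / 0.707 = 4.132 mm → use 5 mm.

w = 5 mm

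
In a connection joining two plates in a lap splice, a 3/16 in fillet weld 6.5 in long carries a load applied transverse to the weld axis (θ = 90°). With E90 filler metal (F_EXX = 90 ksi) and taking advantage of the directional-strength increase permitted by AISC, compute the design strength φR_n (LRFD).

φR_n ≈ 52.3 kips

t_e = 0.707 × 0.1875 = 0.1326 in; A_we = 0.1326 × 6.5 = 0.8617 in².
Directional factor: 1.0 + 0.5 sin^1.5(90°) = 1.5.
F_nw = 0.6 × 90 × 1.5 = 81 ksi.
φR_n = 0.75 × 81 × 0.8617 = 52.35 kips.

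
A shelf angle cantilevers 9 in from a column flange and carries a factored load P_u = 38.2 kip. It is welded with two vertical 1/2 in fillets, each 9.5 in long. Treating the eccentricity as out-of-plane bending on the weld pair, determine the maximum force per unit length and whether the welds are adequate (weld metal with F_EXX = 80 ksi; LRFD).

L_w = 2 × 9.5 = 19 in; section modulus (unit throat) S = 2 × L²/6 = 30.08 in².
Direct shear f_v = P/L_w = 38.2/19 = 2.011 kip/in.
Moment M = P × e = 38.2 × 9 = 343.8 kip·in; bending f_b = M/S = 11.43 kip/in.
f_max = √(f_v² + f_b²) = √(2.011² + 11.43²) = 11.6 kip/in.
φr_n = 0.75 × 0.6 × 80 × (0.707 × 0.5) = 12.73 kip/in → adequate.

f_max ≈ 11.6 kip/in; adequate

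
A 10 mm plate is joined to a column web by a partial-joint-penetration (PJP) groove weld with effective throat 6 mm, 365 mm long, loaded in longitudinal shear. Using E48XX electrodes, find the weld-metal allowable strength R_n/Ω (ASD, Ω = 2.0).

E48XX → F_EXX = 480 MPa.
Effective throat (given) t_e = 6 mm.
A_we = 6 × 365 = 2190 mm².
F_nw = 0.6 F_EXX = 288 MPa.
R_n/Ω = (288 × 2190) / 2.0 × 10⁻³ = 315.4 kN.

R_n/Ω ≈ 315 kN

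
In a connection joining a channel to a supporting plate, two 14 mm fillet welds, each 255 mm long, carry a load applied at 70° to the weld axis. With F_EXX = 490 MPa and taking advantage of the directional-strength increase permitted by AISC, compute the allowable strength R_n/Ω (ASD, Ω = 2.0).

R_n/Ω ≈ 1080 kN

t_e = 0.707 × 14 = 9.898 mm; A_we = 9.898 × 510 = 5048 mm².
Directional factor: 1.0 + 0.5 sin^1.5(70°) = 1.455.
F_nw = 0.6 × 490 × 1.455 = 427.9 MPa.
R_n/Ω = (427.9 × 5048) / 2.0 × 10⁻³ = 1080 kN.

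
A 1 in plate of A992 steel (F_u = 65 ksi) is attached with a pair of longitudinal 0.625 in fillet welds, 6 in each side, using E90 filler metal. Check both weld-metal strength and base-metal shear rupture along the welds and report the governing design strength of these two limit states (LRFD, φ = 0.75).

E90XX → F_EXX = 90 ksi.
t_e = 0.707 × 0.625 = 0.4419 in; L = 12 in.
Weld metal: φR_n = 0.75 × 0.6 × 90 × 0.4419 × 12 = 214.8 kips.
Base metal (shear rupture): φR_n = 0.75 × 0.6 × 65 × 1 × 12 = 351 kips.
Governing: weld metal.

φR_n ≈ 215 kips (weld metal governs)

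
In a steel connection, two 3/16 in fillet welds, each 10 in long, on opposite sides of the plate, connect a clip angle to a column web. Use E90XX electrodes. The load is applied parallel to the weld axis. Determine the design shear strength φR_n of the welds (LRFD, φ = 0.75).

φR_n ≈ 107 kips

E90XX → F_EXX = 90 ksi.
Effective throat t_e = 0.707 × 0.1875 = 0.1326 in.
Total length L = 20 in; A_we = 0.1326 × 20 = 2.651 in².
F_nw = 0.6 F_EXX = 0.6 × 90 = 54 ksi.
φR_n = 0.75 × 54 × 2.651 = 107.4 kips.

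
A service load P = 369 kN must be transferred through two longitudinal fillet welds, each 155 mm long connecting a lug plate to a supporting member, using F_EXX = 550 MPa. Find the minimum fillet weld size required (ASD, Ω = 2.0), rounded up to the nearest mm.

w = 11 mm

Total weld length L = 310 mm.
Required throat t_e = P × Ω / (0.6 F_EXX × L) = 369 × 2.0 / (0.6 × 550 × 310 × 10⁻³) = 7.214 mm.
Required leg w = t_e / 0.707 = 10.2 mm → use 11 mm.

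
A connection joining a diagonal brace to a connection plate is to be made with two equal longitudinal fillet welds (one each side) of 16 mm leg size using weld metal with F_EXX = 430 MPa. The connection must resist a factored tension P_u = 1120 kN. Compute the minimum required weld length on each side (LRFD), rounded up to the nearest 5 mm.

Throat t_e = 0.707 × 16 = 11.31 mm.
φr_n = 0.75 × 0.6 × 430 × 11.31 × 10⁻³ = 2.189 kN/mm.
L_req = P_u / φr_n = 1120 / 2.189 = 511.7 mm total.
Per side: 511.7 / 2 = 255.8 mm.
Round up → use L = 260 mm on each side.

L = 260 mm on each side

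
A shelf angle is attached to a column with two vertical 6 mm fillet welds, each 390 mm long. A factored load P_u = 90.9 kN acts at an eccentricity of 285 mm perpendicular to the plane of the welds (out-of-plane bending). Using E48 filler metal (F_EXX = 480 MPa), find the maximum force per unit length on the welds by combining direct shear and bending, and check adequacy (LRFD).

f_max ≈ 524 N/mm; adequate

L_w = 2 × 390 = 780 mm; section modulus (unit throat) S = 2 × L²/6 = 50700 mm².
Direct shear f_v = P/L_w = 90.9×10³/780 = 116.5 N/mm.
Moment M = P × e = 90.9×10³ × 285 = 25906000 N·mm; bending f_b = M/S = 511 N/mm.
f_max = √(f_v² + f_b²) = √(116.5² + 511²) = 524.1 N/mm.
φr_n = 0.75 × 0.6 × 480 × (0.707 × 6) = 916.3 N/mm → adequate.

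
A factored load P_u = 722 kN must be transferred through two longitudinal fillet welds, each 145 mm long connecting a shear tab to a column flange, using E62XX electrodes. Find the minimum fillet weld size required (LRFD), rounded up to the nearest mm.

w = 13 mm

E62XX → F_EXX = 620 MPa.
Total weld length L = 290 mm.
Required throat t_e = P_u / (φ × 0.6 F_EXX × L) = 722 / (0.75 × 0.6 × 620 × 290 × 10⁻³) = 8.923 mm.
Required leg w = t_e / 0.707 = 12.62 mm → use 13 mm.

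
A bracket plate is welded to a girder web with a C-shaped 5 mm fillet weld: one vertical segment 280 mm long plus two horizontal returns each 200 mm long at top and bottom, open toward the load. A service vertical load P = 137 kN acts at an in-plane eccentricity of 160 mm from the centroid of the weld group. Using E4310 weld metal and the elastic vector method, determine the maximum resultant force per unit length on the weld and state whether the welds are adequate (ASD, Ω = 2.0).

f_max ≈ 508 N/mm; NOT adequate

E43XX → F_EXX = 430 MPa.
Total weld length L_w = 680 mm. Treat welds as unit-width lines.
Centroid: x̄ = 2×200×100 / 680 = 58.82 mm from the vertical weld.
Polar moment about centroid: J = I_x + I_y = [280³/12 + 2×200×140²] + [280×58.82² + 2(200³/12 + 200×41.18²)] = 12650000 mm³.
Direct shear f_v = P/L_w = 137×10³ / 680 = 201.5 N/mm (vertical).
Torsion M = P·e = 137×10³ × 160 = 21920000 N·mm.
Critical point at (x, y) = (141.2, 140) from centroid. f_tx = M·y/J = 242.6 N/mm; f_ty = M·x/J = 244.6 N/mm.
Resultant f_max = √[f_tx² + (f_v + f_ty)²] = √[242.6² + (201.5 + 244.6)²] = 507.8 N/mm.
Capacity per unit length: r_n/Ω = (1/2.0) × 0.6 × 430 × (0.707 × 5) = 456 N/mm.
507.8 > 456 → NOT adequate.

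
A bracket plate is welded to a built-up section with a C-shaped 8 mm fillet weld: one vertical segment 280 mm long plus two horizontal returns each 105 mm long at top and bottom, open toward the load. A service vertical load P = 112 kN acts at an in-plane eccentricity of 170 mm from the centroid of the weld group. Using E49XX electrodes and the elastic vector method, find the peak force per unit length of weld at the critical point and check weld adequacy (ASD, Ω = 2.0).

E49XX → F_EXX = 490 MPa.
Total weld length L_w = 490 mm. Treat welds as unit-width lines.
Centroid: x̄ = 2×105×52.5 / 490 = 22.5 mm from the vertical weld.
Polar moment about centroid: J = I_x + I_y = [280³/12 + 2×105×140²] + [280×22.5² + 2(105³/12 + 105×30²)] = 6469000 mm³.
Direct shear f_v = P/L_w = 112×10³ / 490 = 228.6 N/mm (vertical).
Torsion M = P·e = 112×10³ × 170 = 19040000 N·mm.
Critical point at (x, y) = (82.5, 140) from centroid. f_tx = M·y/J = 412.1 N/mm; f_ty = M·x/J = 242.8 N/mm.
Resultant f_max = √[f_tx² + (f_v + f_ty)²] = √[412.1² + (228.6 + 242.8)²] = 626.1 N/mm.
Capacity per unit length: r_n/Ω = (1/2.0) × 0.6 × 490 × (0.707 × 8) = 831.4 N/mm.
626.1 ≤ 831.4 → adequate.

f_max ≈ 626 N/mm; adequate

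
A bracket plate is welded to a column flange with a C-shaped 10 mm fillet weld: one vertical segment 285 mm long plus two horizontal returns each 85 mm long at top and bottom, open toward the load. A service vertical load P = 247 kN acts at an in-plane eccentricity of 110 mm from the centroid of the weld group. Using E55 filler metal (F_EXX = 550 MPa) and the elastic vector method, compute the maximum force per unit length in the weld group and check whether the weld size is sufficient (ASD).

f_max ≈ 1110 N/mm; adequate

Total weld length L_w = 455 mm. Treat welds as unit-width lines.
Centroid: x̄ = 2×85×42.5 / 455 = 15.88 mm from the vertical weld.
Polar moment about centroid: J = I_x + I_y = [285³/12 + 2×85×142.5²] + [285×15.88² + 2(85³/12 + 85×26.62²)] = 5676000 mm³.
Direct shear f_v = P/L_w = 247×10³ / 455 = 542.9 N/mm (vertical).
Torsion M = P·e = 247×10³ × 110 = 27170000 N·mm.
Critical point at (x, y) = (69.12, 142.5) from centroid. f_tx = M·y/J = 682.1 N/mm; f_ty = M·x/J = 330.9 N/mm.
Resultant f_max = √[f_tx² + (f_v + f_ty)²] = √[682.1² + (542.9 + 330.9)²] = 1108 N/mm.
Capacity per unit length: r_n/Ω = (1/2.0) × 0.6 × 550 × (0.707 × 10) = 1167 N/mm.
1108 ≤ 1167 → adequate.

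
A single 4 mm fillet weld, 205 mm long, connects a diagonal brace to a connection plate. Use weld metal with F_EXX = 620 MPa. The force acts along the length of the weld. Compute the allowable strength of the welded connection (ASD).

R_n/Ω ≈ 108 kN

Effective throat t_e = 0.707 × 4 = 2.828 mm.
Total length L = 205 mm; A_we = 2.828 × 205 = 579.7 mm².
F_nw = 0.6 F_EXX = 0.6 × 620 = 372 MPa.
R_n = 372 × 579.7 × 10⁻³ = 215.7 kN; R_n/Ω = 215.7/2.0 = 107.8 kN.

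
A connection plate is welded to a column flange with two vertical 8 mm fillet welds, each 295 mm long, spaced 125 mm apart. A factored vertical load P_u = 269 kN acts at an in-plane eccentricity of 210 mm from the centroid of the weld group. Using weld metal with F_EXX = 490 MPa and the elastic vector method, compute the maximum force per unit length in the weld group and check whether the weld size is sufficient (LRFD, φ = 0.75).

f_max ≈ 1610 N/mm; NOT adequate

Total weld length L_w = 590 mm. Treat welds as unit-width lines.
Polar moment about centroid: J = 2[d³/12 + d(b/2)²] = 2[295³/12 + 295×62.5²] = 6583000 mm³.
Direct shear f_v = P/L_w = 269×10³ / 590 = 455.9 N/mm (vertical).
Torsion M = P·e = 269×10³ × 210 = 56490000 N·mm.
Critical point at (x, y) = (62.5, 147.5) from centroid. f_tx = M·y/J = 1266 N/mm; f_ty = M·x/J = 536.3 N/mm.
Resultant f_max = √[f_tx² + (f_v + f_ty)²] = √[1266² + (455.9 + 536.3)²] = 1608 N/mm.
Capacity per unit length: φr_n = 0.75 × 0.6 × 490 × (0.707 × 8) = 1247 N/mm.
1608 > 1247 → NOT adequate.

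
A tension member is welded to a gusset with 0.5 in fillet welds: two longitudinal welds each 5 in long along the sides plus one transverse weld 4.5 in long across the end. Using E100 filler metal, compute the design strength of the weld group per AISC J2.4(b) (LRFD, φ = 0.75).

φR_n ≈ 243 kips

E100XX → F_EXX = 100 ksi.
t_e = 0.707 × 0.5 = 0.3535 in.
R_nwl = 0.6 × 100 × 0.3535 × 10 = 212.1 kips (longitudinal, 2 welds).
R_nwt = 0.6 × 100 × 0.3535 × 4.5 = 95.44 kips (transverse, base value).
(i) R_nwl + R_nwt = 307.5 kips; (ii) 0.85 R_nwl + 1.5 R_nwt = 323.5 kips.
R_n = max = 323.5 kips [governs: (ii)]; φR_n = 242.6 kips.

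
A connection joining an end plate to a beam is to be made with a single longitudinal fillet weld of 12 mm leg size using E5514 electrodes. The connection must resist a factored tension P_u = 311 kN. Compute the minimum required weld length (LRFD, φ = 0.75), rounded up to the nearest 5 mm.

L = 150 mm

E55XX → F_EXX = 550 MPa.
Throat t_e = 0.707 × 12 = 8.484 mm.
φr_n = 0.75 × 0.6 × 550 × 8.484 × 10⁻³ = 2.1 kN/mm.
L_req = P_u / φr_n = 311 / 2.1 = 148.1 mm total.
Round up → use L = 150 mm.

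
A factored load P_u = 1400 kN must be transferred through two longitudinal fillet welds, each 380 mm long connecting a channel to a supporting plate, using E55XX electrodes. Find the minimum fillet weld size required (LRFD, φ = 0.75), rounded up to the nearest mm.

w = 11 mm

E55XX → F_EXX = 550 MPa.
Total weld length L = 760 mm.
Required throat t_e = P_u / (φ × 0.6 F_EXX × L) = 1400 / (0.75 × 0.6 × 550 × 760 × 10⁻³) = 7.443 mm.
Required leg w = t_e / 0.707 = 10.53 mm → use 11 mm.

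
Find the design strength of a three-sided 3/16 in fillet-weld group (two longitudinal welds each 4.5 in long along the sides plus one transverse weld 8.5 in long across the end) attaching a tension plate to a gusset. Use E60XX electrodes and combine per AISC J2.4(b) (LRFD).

φR_n ≈ 73 kip

E60XX → F_EXX = 60 ksi.
t_e = 0.707 × 0.1875 = 0.1326 in.
R_nwl = 0.6 × 60 × 0.1326 × 9 = 42.95 kip (longitudinal, 2 welds).
R_nwt = 0.6 × 60 × 0.1326 × 8.5 = 40.56 kip (transverse, base value).
(i) R_nwl + R_nwt = 83.51 kip; (ii) 0.85 R_nwl + 1.5 R_nwt = 97.35 kip.
R_n = max = 97.35 kip [governs: (ii)]; φR_n = 73.02 kip.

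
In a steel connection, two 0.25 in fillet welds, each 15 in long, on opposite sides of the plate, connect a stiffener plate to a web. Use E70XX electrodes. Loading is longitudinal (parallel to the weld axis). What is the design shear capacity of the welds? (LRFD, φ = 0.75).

E70XX → F_EXX = 70 ksi.
Effective throat t_e = 0.707 × 0.25 = 0.1767 in.
Total length L = 30 in; A_we = 0.1767 × 30 = 5.302 in².
F_nw = 0.6 F_EXX = 0.6 × 70 = 42 ksi.
φR_n = 0.75 × 42 × 5.302 = 167 kip.

φR_n ≈ 167 kip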